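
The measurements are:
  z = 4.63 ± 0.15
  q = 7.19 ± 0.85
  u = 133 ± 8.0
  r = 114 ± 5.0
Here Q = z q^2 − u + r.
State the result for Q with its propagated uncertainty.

Let p = z·q^2 = 239. δp/p = √((1·δz/z)² + (2·δq/q)²) = √(0.00105 + 0.0559) = 0.239, so δp = 57.1.
Q = p − u + r: δQ = √(δp² + δu² + δr²) = √(3260 + 64.0 + 25.0) = 57.9
Q = 220.

220 ± 57.9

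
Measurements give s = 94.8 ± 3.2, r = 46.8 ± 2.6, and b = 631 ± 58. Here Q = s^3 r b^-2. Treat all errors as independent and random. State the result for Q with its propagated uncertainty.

Each factor contributes (exponent × relative error)² to (δQ/Q)²:
  (3·δs/s)² = (3×0.0338)² = 0.0103;  (1·δr/r)² = (1×0.0556)² = 0.00309;  (-2·δb/b)² = (-2×0.0919)² = 0.0338
δQ/Q = √(0.0471) = 0.217
Q = 100, so δQ = 0.217 × 100 = 21.7.

100 ± 21.7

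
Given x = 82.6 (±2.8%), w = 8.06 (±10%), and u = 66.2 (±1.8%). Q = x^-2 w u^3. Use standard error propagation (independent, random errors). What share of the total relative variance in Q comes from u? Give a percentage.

18.2%

(δQ/Q)² = (-2·δx/x)² + (1·δw/w)² + (3·δu/u)²
  x term: (-2×0.0280)² = 0.00314
  w term: (1×0.100)² = 0.0100
  u term: (3×0.0180)² = 0.00292
Total = 0.0161. Share from u = 0.00292/0.0161 = 0.182.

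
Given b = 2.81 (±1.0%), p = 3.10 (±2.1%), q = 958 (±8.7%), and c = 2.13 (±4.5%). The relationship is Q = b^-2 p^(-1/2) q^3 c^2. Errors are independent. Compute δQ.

7.95e+07

For a monomial Q ∝ b^-2, p^(-1/2), q^3, c^2, fractional errors add in quadrature:
  (-2·δb/b)² = (-2×0.0100)² = 0.000400;  (−½·δp/p)² = (-0.5×0.0210)² = 0.000110;  (3·δq/q)² = (3×0.0870)² = 0.0681;  (2·δc/c)² = (2×0.0450)² = 0.00810
δQ/Q = √(0.0767) = 0.277
Q = 2.87e+08, so δQ = 0.277 × 2.87e+08 = 7.95e+07.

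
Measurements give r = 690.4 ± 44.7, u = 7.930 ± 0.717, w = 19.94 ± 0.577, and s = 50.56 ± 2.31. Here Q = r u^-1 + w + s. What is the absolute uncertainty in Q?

Let p = r·u^-1 = 87.06. δp/p = √((1·δr/r)² + (-1·δu/u)²) = √(0.00419 + 0.00818) = 0.111, so δp = 9.68.
Q = p + w + s: δQ = √(δp² + δw² + δs²) = √(93.7 + 0.333 + 5.34) = 9.97

9.97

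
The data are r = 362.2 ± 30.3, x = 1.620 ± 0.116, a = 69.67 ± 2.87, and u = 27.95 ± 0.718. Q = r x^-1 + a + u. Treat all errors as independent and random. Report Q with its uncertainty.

321.2 ± 24.8

Let p = r·x^-1 = 223.6. δp/p = √((1·δr/r)² + (-1·δx/x)²) = √(0.00700 + 0.00513) = 0.110, so δp = 24.6.
Q = p + a + u: δQ = √(δp² + δa² + δu²) = √(606 + 8.24 + 0.516) = 24.8
Q = 321.2.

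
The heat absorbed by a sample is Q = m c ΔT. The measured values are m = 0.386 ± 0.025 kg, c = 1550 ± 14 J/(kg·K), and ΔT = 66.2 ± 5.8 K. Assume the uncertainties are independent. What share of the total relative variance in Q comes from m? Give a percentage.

(δQ/Q)² = (1·δm/m)² + (1·δc/c)² + (1·δΔT/ΔT)²
  m term: (1×0.0648)² = 0.00419
  c term: (1×0.00903)² = 8.16e-05
  ΔT term: (1×0.0876)² = 0.00768
Total = 0.0120. Share from m = 0.00419/0.0120 = 0.351.

35.1%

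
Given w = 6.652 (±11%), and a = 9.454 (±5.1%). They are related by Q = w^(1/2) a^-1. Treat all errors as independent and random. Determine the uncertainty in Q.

0.0205

For a monomial Q ∝ w^(1/2), a^-1, fractional errors add in quadrature:
  (½·δw/w)² = (0.5×0.110)² = 0.00302;  (-1·δa/a)² = (-1×0.0510)² = 0.00260
δQ/Q = √(0.00563) = 0.0750
Q = 0.2728, so δQ = 0.0750 × 0.2728 = 0.0205.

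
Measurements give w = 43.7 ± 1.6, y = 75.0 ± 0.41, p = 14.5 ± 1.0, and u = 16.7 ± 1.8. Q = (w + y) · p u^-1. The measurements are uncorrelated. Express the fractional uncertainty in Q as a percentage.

12.9%

Let h = w + y = 119. δh = √(δw² + δy²) = √(2.56 + 0.168) = 1.65, so δh/h = 0.0139.
Q is then a monomial in h, p, u:
δQ/Q = √((δh/h)² + (1·δp/p)² + (-1·δu/u)²) = √(0.000194 + 0.00476 + 0.0116) = 0.129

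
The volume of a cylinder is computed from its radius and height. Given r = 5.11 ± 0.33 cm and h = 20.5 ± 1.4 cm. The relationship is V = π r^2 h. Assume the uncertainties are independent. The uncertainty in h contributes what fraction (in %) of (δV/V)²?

(δV/V)² = (2·δr/r)² + (1·δh/h)²
  r term: (2×0.0646)² = 0.0167
  h term: (1×0.0683)² = 0.00466
Total = 0.0213. Share from h = 0.00466/0.0213 = 0.218.

21.8%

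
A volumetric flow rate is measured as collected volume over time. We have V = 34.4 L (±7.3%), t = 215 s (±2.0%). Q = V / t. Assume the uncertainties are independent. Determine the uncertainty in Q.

0.0121 L/s

Each factor contributes (exponent × relative error)² to (δQ/Q)²:
  (1·δV/V)² = (1×0.0730)² = 0.00533;  (-1·δt/t)² = (-1×0.0200)² = 0.000400
δQ/Q = √(0.00573) = 0.0757
Q = 0.160 L/s, so δQ = 0.0757 × 0.160 = 0.0121 L/s.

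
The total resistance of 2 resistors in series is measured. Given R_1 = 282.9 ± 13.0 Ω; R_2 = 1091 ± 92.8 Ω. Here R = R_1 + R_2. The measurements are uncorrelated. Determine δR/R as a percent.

6.82%

Each term contributes (cᵢ δxᵢ)² to (δR)²:
  (δR_1)² = 169;  (δR_2)² = 8610
δR = √(8780) = 93.7 Ω
R = 1374 Ω, so δR/R = 93.7/1374 = 0.0682.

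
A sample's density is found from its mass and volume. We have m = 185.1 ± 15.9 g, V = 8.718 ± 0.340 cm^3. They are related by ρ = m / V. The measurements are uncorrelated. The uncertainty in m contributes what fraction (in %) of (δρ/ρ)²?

82.9%

(δρ/ρ)² = (1·δm/m)² + (-1·δV/V)²
  m term: (1×0.0859)² = 0.00738
  V term: (-1×0.0390)² = 0.00152
Total = 0.00890. Share from m = 0.00738/0.00890 = 0.829.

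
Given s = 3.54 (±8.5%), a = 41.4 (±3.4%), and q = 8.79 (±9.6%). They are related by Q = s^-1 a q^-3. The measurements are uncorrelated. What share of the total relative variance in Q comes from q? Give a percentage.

(δQ/Q)² = (-1·δs/s)² + (1·δa/a)² + (-3·δq/q)²
  s term: (-1×0.0850)² = 0.00723
  a term: (1×0.0340)² = 0.00116
  q term: (-3×0.0960)² = 0.0829
Total = 0.0913. Share from q = 0.0829/0.0913 = 0.908.

90.8%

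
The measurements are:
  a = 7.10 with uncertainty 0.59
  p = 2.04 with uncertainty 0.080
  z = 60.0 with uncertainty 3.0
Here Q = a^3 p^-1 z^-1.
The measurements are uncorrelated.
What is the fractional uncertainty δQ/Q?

Each factor contributes (exponent × relative error)² to (δQ/Q)²:
  (3·δa/a)² = (3×0.0831)² = 0.0621;  (-1·δp/p)² = (-1×0.0392)² = 0.00154;  (-1·δz/z)² = (-1×0.0500)² = 0.00250
δQ/Q = √(0.0662) = 0.257

0.257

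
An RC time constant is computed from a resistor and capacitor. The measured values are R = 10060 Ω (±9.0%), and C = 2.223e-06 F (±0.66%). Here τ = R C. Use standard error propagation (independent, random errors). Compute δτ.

0.00202 s

For a monomial τ ∝ R, C, fractional errors add in quadrature:
  (1·δR/R)² = (1×0.0900)² = 0.00810;  (1·δC/C)² = (1×0.00660)² = 4.36e-05
δτ/τ = √(0.00814) = 0.0902
τ = 0.02236 s, so δτ = 0.0902 × 0.02236 = 0.00202 s.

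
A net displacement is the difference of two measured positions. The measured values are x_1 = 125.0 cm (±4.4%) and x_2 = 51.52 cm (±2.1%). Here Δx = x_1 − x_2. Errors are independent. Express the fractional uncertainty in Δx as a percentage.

7.63%

Absolute uncertainties add in quadrature for a linear combination:
  (δx_1)² = 30.3;  (δx_2)² = 1.17
δΔx = √(31.4) = 5.61 cm
Δx = 73.48 cm, so δΔx/Δx = 5.61/73.48 = 0.0763.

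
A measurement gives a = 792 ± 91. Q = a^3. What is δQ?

Q is a product of powers, so relative uncertainties combine in quadrature:
  (3·δa/a)² = (3×0.115)² = 0.119
δQ/Q = √(0.119) = 0.345
Q = 4.97e+08, so δQ = 0.345 × 4.97e+08 = 1.71e+08.

1.71e+08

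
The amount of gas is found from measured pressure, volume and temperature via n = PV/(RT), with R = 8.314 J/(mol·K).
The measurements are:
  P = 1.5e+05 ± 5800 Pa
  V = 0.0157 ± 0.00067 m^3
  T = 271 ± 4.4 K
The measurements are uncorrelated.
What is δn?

n is a product of powers, so relative uncertainties combine in quadrature:
  (1·δP/P)² = (1×0.0387)² = 0.00150;  (1·δV/V)² = (1×0.0427)² = 0.00182;  (-1·δT/T)² = (-1×0.0162)² = 0.000264
δn/n = √(0.00358) = 0.0598
n = 1.05 mol, so δn = 0.0598 × 1.05 = 0.0625 mol.

0.0625 mol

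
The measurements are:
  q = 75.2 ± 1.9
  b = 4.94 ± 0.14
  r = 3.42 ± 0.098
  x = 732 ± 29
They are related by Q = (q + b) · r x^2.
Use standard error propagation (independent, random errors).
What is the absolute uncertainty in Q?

Let u = q + b = 80.1. δu = √(δq² + δb²) = √(3.61 + 0.0196) = 1.91, so δu/u = 0.0238.
Q is then a monomial in u, r, x:
δQ/Q = √((δu/u)² + (1·δr/r)² + (2·δx/x)²) = √(0.000565 + 0.000821 + 0.00628) = 0.0875
Q = 1.47e+08, so δQ = 0.0875 × 1.47e+08 = 1.29e+07.

1.29e+07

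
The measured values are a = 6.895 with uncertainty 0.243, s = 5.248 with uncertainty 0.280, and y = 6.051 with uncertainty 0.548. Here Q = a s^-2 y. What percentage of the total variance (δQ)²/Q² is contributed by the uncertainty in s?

54.7%

(δQ/Q)² = (1·δa/a)² + (-2·δs/s)² + (1·δy/y)²
  a term: (1×0.0352)² = 0.00124
  s term: (-2×0.0534)² = 0.0114
  y term: (1×0.0906)² = 0.00820
Total = 0.0208. Share from s = 0.0114/0.0208 = 0.547.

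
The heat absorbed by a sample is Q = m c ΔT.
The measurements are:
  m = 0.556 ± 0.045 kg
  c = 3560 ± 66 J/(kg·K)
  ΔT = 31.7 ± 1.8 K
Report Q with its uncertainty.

For a monomial Q ∝ m, c, ΔT, fractional errors add in quadrature:
  (1·δm/m)² = (1×0.0809)² = 0.00655;  (1·δc/c)² = (1×0.0185)² = 0.000344;  (1·δΔT/ΔT)² = (1×0.0568)² = 0.00322
δQ/Q = √(0.0101) = 0.101
Q = 62700 J, so δQ = 0.101 × 62700 = 6310 J.

62700 ± 6310 J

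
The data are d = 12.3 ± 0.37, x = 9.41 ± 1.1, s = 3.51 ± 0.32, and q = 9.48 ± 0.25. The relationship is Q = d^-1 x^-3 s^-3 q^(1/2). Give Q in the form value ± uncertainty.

(6.95 ± 3.10) × 10^-6

Relative error in a monomial: (δQ/Q)² = Σ (nᵢ · δxᵢ/xᵢ)².
  (-1·δd/d)² = (-1×0.0301)² = 0.000905;  (-3·δx/x)² = (-3×0.117)² = 0.123;  (-3·δs/s)² = (-3×0.0912)² = 0.0748;  (½·δq/q)² = (0.5×0.0264)² = 0.000174
δQ/Q = √(0.199) = 0.446
Q = 6.95e-06, so δQ = 0.446 × 6.95e-06 = 3.1e-06.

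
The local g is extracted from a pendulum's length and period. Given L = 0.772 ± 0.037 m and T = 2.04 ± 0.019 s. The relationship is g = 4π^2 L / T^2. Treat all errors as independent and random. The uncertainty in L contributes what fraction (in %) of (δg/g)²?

86.9%

(δg/g)² = (1·δL/L)² + (-2·δT/T)²
  L term: (1×0.0479)² = 0.00230
  T term: (-2×0.00931)² = 0.000347
Total = 0.00264. Share from L = 0.00230/0.00264 = 0.869.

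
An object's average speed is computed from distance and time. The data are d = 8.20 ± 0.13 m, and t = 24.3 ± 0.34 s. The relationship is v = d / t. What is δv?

Relative error in a monomial: (δv/v)² = Σ (nᵢ · δxᵢ/xᵢ)².
  (1·δd/d)² = (1×0.0159)² = 0.000251;  (-1·δt/t)² = (-1×0.0140)² = 0.000196
δv/v = √(0.000447) = 0.0211
v = 0.337 m/s, so δv = 0.0211 × 0.337 = 0.00714 m/s.

0.00714 m/s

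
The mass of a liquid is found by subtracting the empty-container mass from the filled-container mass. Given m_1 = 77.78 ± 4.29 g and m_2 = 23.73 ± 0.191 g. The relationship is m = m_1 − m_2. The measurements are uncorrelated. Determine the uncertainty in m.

4.29 g

m is a linear combination, so absolute uncertainties add in quadrature:
  (δm_1)² = 18.4;  (δm_2)² = 0.0365
δm = √(18.4) = 4.29 g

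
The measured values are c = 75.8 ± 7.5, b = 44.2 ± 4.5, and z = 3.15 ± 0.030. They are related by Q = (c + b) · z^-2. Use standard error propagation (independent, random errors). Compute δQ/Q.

0.0753

Let u = c + b = 120. δu = √(δc² + δb²) = √(56.2 + 20.2) = 8.75, so δu/u = 0.0729.
Q is then a monomial in u, z:
δQ/Q = √((δu/u)² + (-2·δz/z)²) = √(0.00531 + 0.000363) = 0.0753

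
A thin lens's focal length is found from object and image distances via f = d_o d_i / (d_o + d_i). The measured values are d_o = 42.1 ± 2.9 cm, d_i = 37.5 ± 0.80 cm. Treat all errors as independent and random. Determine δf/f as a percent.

∂f/∂d_o = (d_i/(d_o+d_i))² = 0.222;  ∂f/∂d_i = (d_o/(d_o+d_i))² = 0.280
δf = √((∂f/∂d_o · δd_o)² + (∂f/∂d_i · δd_i)²) = √(0.414 + 0.0501) = 0.681 cm
f = 19.8 cm, so δf/f = 0.681/19.8 = 0.0344.

3.44%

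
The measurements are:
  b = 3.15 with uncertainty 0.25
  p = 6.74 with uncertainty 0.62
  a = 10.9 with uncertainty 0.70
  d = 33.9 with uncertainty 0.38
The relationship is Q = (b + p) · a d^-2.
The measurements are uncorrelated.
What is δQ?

0.00900

Let u = b + p = 9.89. δu = √(δb² + δp²) = √(0.0625 + 0.384) = 0.669, so δu/u = 0.0676.
Q is then a monomial in u, a, d:
δQ/Q = √((δu/u)² + (1·δa/a)² + (-2·δd/d)²) = √(0.00457 + 0.00412 + 0.000503) = 0.0959
Q = 0.0938, so δQ = 0.0959 × 0.0938 = 0.00900.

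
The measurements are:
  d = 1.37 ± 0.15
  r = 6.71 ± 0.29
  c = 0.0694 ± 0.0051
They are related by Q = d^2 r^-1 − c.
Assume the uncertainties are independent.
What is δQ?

0.0626

Let p = d^2·r^-1 = 0.280. δp/p = √((2·δd/d)² + (-1·δr/r)²) = √(0.0480 + 0.00187) = 0.223, so δp = 0.0624.
Q = p − c: δQ = √(δp² + δc²) = √(0.00390 + 2.6e-05) = 0.0626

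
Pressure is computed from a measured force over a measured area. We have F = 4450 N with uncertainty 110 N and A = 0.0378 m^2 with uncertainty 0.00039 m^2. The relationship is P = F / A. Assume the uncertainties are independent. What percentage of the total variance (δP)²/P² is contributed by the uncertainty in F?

(δP/P)² = (1·δF/F)² + (-1·δA/A)²
  F term: (1×0.0247)² = 0.000611
  A term: (-1×0.0103)² = 0.000106
Total = 0.000717. Share from F = 0.000611/0.000717 = 0.852.

85.2%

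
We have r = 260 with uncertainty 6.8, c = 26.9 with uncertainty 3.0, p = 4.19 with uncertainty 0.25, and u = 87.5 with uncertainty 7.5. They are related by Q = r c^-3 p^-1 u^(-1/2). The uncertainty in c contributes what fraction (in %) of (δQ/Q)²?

94.8%

(δQ/Q)² = (1·δr/r)² + (-3·δc/c)² + (-1·δp/p)² + (−½·δu/u)²
  r term: (1×0.0262)² = 0.000684
  c term: (-3×0.112)² = 0.112
  p term: (-1×0.0597)² = 0.00356
  u term: (-0.5×0.0857)² = 0.00184
Total = 0.118. Share from c = 0.112/0.118 = 0.948.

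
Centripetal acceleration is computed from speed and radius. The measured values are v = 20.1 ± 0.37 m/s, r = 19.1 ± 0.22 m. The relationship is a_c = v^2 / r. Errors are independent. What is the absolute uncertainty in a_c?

0.816 m/s^2

Products/powers → add relative errors in quadrature, weighted by exponent:
  (2·δv/v)² = (2×0.0184)² = 0.00136;  (-1·δr/r)² = (-1×0.0115)² = 0.000133
δa_c/a_c = √(0.00149) = 0.0386
a_c = 21.2 m/s^2, so δa_c = 0.0386 × 21.2 = 0.816 m/s^2.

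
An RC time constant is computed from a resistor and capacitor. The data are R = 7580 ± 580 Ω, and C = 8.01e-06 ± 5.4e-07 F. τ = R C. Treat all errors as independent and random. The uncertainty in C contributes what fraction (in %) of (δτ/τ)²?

(δτ/τ)² = (1·δR/R)² + (1·δC/C)²
  R term: (1×0.0765)² = 0.00585
  C term: (1×0.0674)² = 0.00454
Total = 0.0104. Share from C = 0.00454/0.0104 = 0.437.

43.7%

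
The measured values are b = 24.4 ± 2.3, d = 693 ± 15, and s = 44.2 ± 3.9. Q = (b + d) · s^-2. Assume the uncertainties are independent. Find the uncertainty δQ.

0.0653

Let u = b + d = 717. δu = √(δb² + δd²) = √(5.29 + 225) = 15.2, so δu/u = 0.0212.
Q is then a monomial in u, s:
δQ/Q = √((δu/u)² + (-2·δs/s)²) = √(0.000447 + 0.0311) = 0.178
Q = 0.367, so δQ = 0.178 × 0.367 = 0.0653.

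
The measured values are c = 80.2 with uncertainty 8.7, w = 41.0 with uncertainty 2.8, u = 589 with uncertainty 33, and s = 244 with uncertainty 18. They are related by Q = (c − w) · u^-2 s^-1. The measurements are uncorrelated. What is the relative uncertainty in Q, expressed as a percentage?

26.9%

Let h = c − w = 39.2. δh = √(δc² + δw²) = √(75.7 + 7.84) = 9.14, so δh/h = 0.233.
Q is then a monomial in h, u, s:
δQ/Q = √((δh/h)² + (-2·δu/u)² + (-1·δs/s)²) = √(0.0544 + 0.0126 + 0.00544) = 0.269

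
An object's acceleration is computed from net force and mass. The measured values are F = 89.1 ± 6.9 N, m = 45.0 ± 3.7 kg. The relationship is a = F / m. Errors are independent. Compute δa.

0.224 m/s^2

a is a product of powers, so relative uncertainties combine in quadrature:
  (1·δF/F)² = (1×0.0774)² = 0.00600;  (-1·δm/m)² = (-1×0.0822)² = 0.00676
δa/a = √(0.0128) = 0.113
a = 1.98 m/s^2, so δa = 0.113 × 1.98 = 0.224 m/s^2.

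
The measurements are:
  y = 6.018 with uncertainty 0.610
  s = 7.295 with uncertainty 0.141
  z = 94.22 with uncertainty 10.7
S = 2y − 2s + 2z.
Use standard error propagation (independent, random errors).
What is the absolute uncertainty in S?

21.4

Each term contributes (cᵢ δxᵢ)² to (δS)²:
  (2·δy)² = 1.49;  (2·δs)² = 0.0795;  (2·δz)² = 458
δS = √(460) = 21.4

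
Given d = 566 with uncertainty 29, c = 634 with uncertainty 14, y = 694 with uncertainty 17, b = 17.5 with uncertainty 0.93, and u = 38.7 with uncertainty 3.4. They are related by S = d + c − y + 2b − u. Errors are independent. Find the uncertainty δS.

Sums and differences: (δS)² = Σ (cᵢ δxᵢ)².
  (δd)² = 841;  (δc)² = 196;  (δy)² = 289;  (2·δb)² = 3.46;  (δu)² = 11.6
δS = √(1340) = 36.6

36.6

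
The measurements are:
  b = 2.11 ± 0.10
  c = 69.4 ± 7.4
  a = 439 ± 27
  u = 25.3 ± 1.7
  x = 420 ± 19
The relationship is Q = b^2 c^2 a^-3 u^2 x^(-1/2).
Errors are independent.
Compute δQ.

0.00259

For a monomial Q ∝ b^2, c^2, a^-3, u^2, x^(-1/2), fractional errors add in quadrature:
  (2·δb/b)² = (2×0.0474)² = 0.00898;  (2·δc/c)² = (2×0.107)² = 0.0455;  (-3·δa/a)² = (-3×0.0615)² = 0.0340;  (2·δu/u)² = (2×0.0672)² = 0.0181;  (−½·δx/x)² = (-0.5×0.0452)² = 0.000512
δQ/Q = √(0.107) = 0.327
Q = 0.00792, so δQ = 0.327 × 0.00792 = 0.00259.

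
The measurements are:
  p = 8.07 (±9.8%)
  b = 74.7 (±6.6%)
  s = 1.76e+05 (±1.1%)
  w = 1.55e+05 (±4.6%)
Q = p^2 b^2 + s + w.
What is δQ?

Let h = p^2·b^2 = 3.63e+05. δh/h = √((2·δp/p)² + (2·δb/b)²) = √(0.0384 + 0.0174) = 0.236, so δh = 85900.
Q = h + s + w: δQ = √(δh² + δs² + δw²) = √(7.37e+09 + 3.75e+06 + 5.08e+07) = 86200

86200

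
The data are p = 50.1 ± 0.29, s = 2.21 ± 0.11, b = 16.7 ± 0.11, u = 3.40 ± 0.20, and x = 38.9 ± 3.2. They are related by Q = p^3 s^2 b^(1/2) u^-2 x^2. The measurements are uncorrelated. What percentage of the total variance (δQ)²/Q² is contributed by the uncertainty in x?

(δQ/Q)² = (3·δp/p)² + (2·δs/s)² + (½·δb/b)² + (-2·δu/u)² + (2·δx/x)²
  p term: (3×0.00579)² = 0.000302
  s term: (2×0.0498)² = 0.00991
  b term: (0.5×0.00659)² = 1.08e-05
  u term: (-2×0.0588)² = 0.0138
  x term: (2×0.0823)² = 0.0271
Total = 0.0511. Share from x = 0.0271/0.0511 = 0.529.

52.9%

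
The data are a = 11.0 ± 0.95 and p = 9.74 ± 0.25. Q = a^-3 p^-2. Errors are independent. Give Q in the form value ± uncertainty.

Products/powers → add relative errors in quadrature, weighted by exponent:
  (-3·δa/a)² = (-3×0.0864)² = 0.0671;  (-2·δp/p)² = (-2×0.0257)² = 0.00264
δQ/Q = √(0.0698) = 0.264
Q = 7.92e-06, so δQ = 0.264 × 7.92e-06 = 2.09e-06.

(7.92 ± 2.09) × 10^-6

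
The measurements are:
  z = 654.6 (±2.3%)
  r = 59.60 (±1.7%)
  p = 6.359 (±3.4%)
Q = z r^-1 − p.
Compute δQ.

0.381

Let w = z·r^-1 = 10.98. δw/w = √((1·δz/z)² + (-1·δr/r)²) = √(0.000529 + 0.000289) = 0.0286, so δw = 0.314.
Q = w − p: δQ = √(δw² + δp²) = √(0.0987 + 0.0467) = 0.381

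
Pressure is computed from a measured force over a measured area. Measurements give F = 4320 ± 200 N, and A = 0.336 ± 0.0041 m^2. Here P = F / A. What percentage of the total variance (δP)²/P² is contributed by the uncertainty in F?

93.5%

(δP/P)² = (1·δF/F)² + (-1·δA/A)²
  F term: (1×0.0463)² = 0.00214
  A term: (-1×0.0122)² = 0.000149
Total = 0.00229. Share from F = 0.00214/0.00229 = 0.935.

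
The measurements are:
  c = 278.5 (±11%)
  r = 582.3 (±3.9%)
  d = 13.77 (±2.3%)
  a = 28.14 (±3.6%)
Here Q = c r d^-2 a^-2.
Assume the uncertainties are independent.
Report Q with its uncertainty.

Q is a product of powers, so relative uncertainties combine in quadrature:
  (1·δc/c)² = (1×0.110)² = 0.0121;  (1·δr/r)² = (1×0.0390)² = 0.00152;  (-2·δd/d)² = (-2×0.0230)² = 0.00212;  (-2·δa/a)² = (-2×0.0360)² = 0.00518
δQ/Q = √(0.0209) = 0.145
Q = 1.080, so δQ = 0.145 × 1.080 = 0.156.

1.080 ± 0.156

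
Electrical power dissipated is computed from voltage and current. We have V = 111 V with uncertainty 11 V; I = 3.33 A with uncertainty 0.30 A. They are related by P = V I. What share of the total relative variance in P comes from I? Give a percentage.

(δP/P)² = (1·δV/V)² + (1·δI/I)²
  V term: (1×0.0991)² = 0.00982
  I term: (1×0.0901)² = 0.00812
Total = 0.0179. Share from I = 0.00812/0.0179 = 0.452.

45.2%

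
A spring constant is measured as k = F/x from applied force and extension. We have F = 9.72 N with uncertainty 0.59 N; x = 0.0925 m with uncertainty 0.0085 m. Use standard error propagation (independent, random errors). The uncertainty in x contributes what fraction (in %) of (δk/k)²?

(δk/k)² = (1·δF/F)² + (-1·δx/x)²
  F term: (1×0.0607)² = 0.00368
  x term: (-1×0.0919)² = 0.00844
Total = 0.0121. Share from x = 0.00844/0.0121 = 0.696.

69.6%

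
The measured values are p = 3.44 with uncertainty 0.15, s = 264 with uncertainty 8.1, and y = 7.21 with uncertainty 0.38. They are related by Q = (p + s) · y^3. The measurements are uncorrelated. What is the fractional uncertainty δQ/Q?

Let u = p + s = 267. δu = √(δp² + δs²) = √(0.0225 + 65.6) = 8.10, so δu/u = 0.0303.
Q is then a monomial in u, y:
δQ/Q = √((δu/u)² + (3·δy/y)²) = √(0.000918 + 0.0250) = 0.161

0.161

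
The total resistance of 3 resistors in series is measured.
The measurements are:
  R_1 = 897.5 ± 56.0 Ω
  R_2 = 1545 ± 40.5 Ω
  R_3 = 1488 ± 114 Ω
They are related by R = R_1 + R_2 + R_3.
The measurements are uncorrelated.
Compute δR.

133 Ω

Absolute uncertainties add in quadrature for a linear combination:
  (δR_1)² = 3140;  (δR_2)² = 1640;  (δR_3)² = 13000
δR = √(17800) = 133 Ω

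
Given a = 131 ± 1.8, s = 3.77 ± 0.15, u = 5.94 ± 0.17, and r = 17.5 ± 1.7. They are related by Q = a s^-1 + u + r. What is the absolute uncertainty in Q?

2.25

Let p = a·s^-1 = 34.7. δp/p = √((1·δa/a)² + (-1·δs/s)²) = √(0.000189 + 0.00158) = 0.0421, so δp = 1.46.
Q = p + u + r: δQ = √(δp² + δu² + δr²) = √(2.14 + 0.0289 + 2.89) = 2.25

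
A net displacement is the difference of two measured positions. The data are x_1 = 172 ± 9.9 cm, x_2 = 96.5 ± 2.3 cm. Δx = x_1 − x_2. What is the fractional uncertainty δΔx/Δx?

0.135

Each term contributes (cᵢ δxᵢ)² to (δΔx)²:
  (δx_1)² = 98.0;  (δx_2)² = 5.29
δΔx = √(103) = 10.2 cm
Δx = 75.5 cm, so δΔx/Δx = 10.2/75.5 = 0.135.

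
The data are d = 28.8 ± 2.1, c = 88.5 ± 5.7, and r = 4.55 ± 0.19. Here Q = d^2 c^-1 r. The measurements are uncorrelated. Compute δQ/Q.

Since Q is a product/quotient, work with relative uncertainties:
  (2·δd/d)² = (2×0.0729)² = 0.0213;  (-1·δc/c)² = (-1×0.0644)² = 0.00415;  (1·δr/r)² = (1×0.0418)² = 0.00174
δQ/Q = √(0.0272) = 0.165

0.165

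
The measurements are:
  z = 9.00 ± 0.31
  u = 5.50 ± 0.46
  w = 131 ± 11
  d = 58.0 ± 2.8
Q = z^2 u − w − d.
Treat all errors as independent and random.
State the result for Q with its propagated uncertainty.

Let p = z^2·u = 446. δp/p = √((2·δz/z)² + (1·δu/u)²) = √(0.00475 + 0.00700) = 0.108, so δp = 48.3.
Q = p − w − d: δQ = √(δp² + δw² + δd²) = √(2330 + 121 + 7.84) = 49.6
Q = 256.

256 ± 49.6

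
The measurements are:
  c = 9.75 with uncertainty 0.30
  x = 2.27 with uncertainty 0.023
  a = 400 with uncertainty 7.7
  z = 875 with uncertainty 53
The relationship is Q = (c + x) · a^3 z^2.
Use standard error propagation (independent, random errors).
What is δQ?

Let u = c + x = 12.0. δu = √(δc² + δx²) = √(0.0900 + 0.000529) = 0.301, so δu/u = 0.0250.
Q is then a monomial in u, a, z:
δQ/Q = √((δu/u)² + (3·δa/a)² + (2·δz/z)²) = √(0.000627 + 0.00334 + 0.0147) = 0.137
Q = 5.89e+14, so δQ = 0.137 × 5.89e+14 = 8.04e+13.

8.04e+13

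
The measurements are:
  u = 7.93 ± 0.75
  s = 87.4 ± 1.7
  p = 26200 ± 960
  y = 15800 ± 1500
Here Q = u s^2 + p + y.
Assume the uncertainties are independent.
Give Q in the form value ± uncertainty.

Let w = u·s^2 = 60600. δw/w = √((1·δu/u)² + (2·δs/s)²) = √(0.00894 + 0.00151) = 0.102, so δw = 6190.
Q = w + p + y: δQ = √(δw² + δp² + δy²) = √(3.84e+07 + 9.22e+05 + 2.25e+06) = 6450
Q = 1.03e+05.

(1.03 ± 0.0645) × 10^5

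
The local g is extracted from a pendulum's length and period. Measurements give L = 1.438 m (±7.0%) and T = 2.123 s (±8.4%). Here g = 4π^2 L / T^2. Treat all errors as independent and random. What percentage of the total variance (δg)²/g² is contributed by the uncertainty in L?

14.8%

(δg/g)² = (1·δL/L)² + (-2·δT/T)²
  L term: (1×0.0700)² = 0.00490
  T term: (-2×0.0840)² = 0.0282
Total = 0.0331. Share from L = 0.00490/0.0331 = 0.148.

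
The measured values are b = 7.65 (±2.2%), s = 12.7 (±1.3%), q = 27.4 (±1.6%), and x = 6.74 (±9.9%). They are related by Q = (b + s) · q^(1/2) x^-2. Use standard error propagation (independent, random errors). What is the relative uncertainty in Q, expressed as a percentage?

19.8%

Let u = b + s = 20.4. δu = √(δb² + δs²) = √(0.0283 + 0.0273) = 0.236, so δu/u = 0.0116.
Q is then a monomial in u, q, x:
δQ/Q = √((δu/u)² + (½·δq/q)² + (-2·δx/x)²) = √(0.000134 + 6.4e-05 + 0.0392) = 0.198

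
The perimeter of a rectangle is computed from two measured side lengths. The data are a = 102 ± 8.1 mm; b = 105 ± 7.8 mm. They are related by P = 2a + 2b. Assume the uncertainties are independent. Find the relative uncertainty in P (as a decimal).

0.0543

Each term contributes (cᵢ δxᵢ)² to (δP)²:
  (2·δa)² = 262;  (2·δb)² = 243
δP = √(506) = 22.5 mm
P = 414 mm, so δP/P = 22.5/414 = 0.0543.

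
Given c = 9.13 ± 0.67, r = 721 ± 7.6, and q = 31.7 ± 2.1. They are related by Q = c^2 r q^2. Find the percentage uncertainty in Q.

Each factor contributes (exponent × relative error)² to (δQ/Q)²:
  (2·δc/c)² = (2×0.0734)² = 0.0215;  (1·δr/r)² = (1×0.0105)² = 0.000111;  (2·δq/q)² = (2×0.0662)² = 0.0176
δQ/Q = √(0.0392) = 0.198

19.8%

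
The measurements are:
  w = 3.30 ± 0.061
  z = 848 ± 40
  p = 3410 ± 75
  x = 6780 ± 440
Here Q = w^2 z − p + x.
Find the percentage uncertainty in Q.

Let h = w^2·z = 9230. δh/h = √((2·δw/w)² + (1·δz/z)²) = √(0.00137 + 0.00222) = 0.0599, so δh = 553.
Q = h − p + x: δQ = √(δh² + δp² + δx²) = √(3.06e+05 + 5620 + 1.94e+05) = 711
Q = 12600, so δQ/Q = 711/12600 = 0.0564.

5.64%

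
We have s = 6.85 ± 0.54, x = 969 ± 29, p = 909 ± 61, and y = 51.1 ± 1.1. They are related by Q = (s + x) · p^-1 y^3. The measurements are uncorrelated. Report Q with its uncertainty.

(1.43 ± 0.140) × 10^5

Let u = s + x = 976. δu = √(δs² + δx²) = √(0.292 + 841) = 29.0, so δu/u = 0.0297.
Q is then a monomial in u, p, y:
δQ/Q = √((δu/u)² + (-1·δp/p)² + (3·δy/y)²) = √(0.000883 + 0.00450 + 0.00417) = 0.0978
Q = 1.43e+05, so δQ = 0.0978 × 1.43e+05 = 14000.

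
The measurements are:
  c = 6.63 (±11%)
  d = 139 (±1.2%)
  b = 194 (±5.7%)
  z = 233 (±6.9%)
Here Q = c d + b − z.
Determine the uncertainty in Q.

104

Let p = c·d = 922. δp/p = √((1·δc/c)² + (1·δd/d)²) = √(0.0121 + 0.000144) = 0.111, so δp = 102.
Q = p + b − z: δQ = √(δp² + δb² + δz²) = √(10400 + 122 + 258) = 104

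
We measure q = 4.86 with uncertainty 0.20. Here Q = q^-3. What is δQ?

Products/powers → add relative errors in quadrature, weighted by exponent:
  (-3·δq/q)² = (-3×0.0412)² = 0.0152
δQ/Q = √(0.0152) = 0.123
Q = 0.00871, so δQ = 0.123 × 0.00871 = 0.00108.

0.00108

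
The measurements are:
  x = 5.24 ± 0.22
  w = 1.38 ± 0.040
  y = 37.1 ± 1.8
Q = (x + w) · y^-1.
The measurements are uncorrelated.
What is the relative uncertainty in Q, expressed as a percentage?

Let u = x + w = 6.62. δu = √(δx² + δw²) = √(0.0484 + 0.00160) = 0.224, so δu/u = 0.0338.
Q is then a monomial in u, y:
δQ/Q = √((δu/u)² + (-1·δy/y)²) = √(0.00114 + 0.00235) = 0.0591

5.91%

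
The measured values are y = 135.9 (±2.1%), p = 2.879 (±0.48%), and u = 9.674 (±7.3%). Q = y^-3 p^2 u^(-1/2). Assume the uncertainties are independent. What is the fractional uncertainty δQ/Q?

0.0734

Each factor contributes (exponent × relative error)² to (δQ/Q)²:
  (-3·δy/y)² = (-3×0.0210)² = 0.00397;  (2·δp/p)² = (2×0.00480)² = 9.22e-05;  (−½·δu/u)² = (-0.5×0.0730)² = 0.00133
δQ/Q = √(0.00539) = 0.0734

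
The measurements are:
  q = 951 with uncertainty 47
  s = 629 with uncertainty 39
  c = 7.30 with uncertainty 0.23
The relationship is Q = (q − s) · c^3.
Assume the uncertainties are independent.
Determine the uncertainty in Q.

Let u = q − s = 322. δu = √(δq² + δs²) = √(2210 + 1520) = 61.1, so δu/u = 0.190.
Q is then a monomial in u, c:
δQ/Q = √((δu/u)² + (3·δc/c)²) = √(0.0360 + 0.00893) = 0.212
Q = 1.25e+05, so δQ = 0.212 × 1.25e+05 = 26500.

26500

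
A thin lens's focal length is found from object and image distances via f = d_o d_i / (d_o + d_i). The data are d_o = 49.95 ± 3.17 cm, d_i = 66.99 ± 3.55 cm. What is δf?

∂f/∂d_o = (d_i/(d_o+d_i))² = 0.328;  ∂f/∂d_i = (d_o/(d_o+d_i))² = 0.182
δf = √((∂f/∂d_o · δd_o)² + (∂f/∂d_i · δd_i)²) = √(1.08 + 0.420) = 1.23 cm

1.23 cm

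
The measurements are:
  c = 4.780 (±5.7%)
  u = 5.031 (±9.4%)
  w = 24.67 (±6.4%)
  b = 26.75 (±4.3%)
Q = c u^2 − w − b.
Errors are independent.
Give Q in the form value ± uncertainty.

Let p = c·u^2 = 121.0. δp/p = √((1·δc/c)² + (2·δu/u)²) = √(0.00325 + 0.0353) = 0.196, so δp = 23.8.
Q = p − w − b: δQ = √(δp² + δw² + δb²) = √(565 + 2.49 + 1.32) = 23.8
Q = 69.57.

69.57 ± 23.8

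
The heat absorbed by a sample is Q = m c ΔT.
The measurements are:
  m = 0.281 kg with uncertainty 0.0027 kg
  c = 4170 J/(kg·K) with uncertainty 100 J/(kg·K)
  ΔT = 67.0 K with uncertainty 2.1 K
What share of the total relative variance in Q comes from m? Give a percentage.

(δQ/Q)² = (1·δm/m)² + (1·δc/c)² + (1·δΔT/ΔT)²
  m term: (1×0.00961)² = 9.23e-05
  c term: (1×0.0240)² = 0.000575
  ΔT term: (1×0.0313)² = 0.000982
Total = 0.00165. Share from m = 9.23e-05/0.00165 = 0.0560.

5.60%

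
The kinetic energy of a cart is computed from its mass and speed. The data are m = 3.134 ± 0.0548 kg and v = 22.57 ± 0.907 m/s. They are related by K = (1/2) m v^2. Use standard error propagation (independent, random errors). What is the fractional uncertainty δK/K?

For a monomial K ∝ m, v^2, fractional errors add in quadrature:
  (1·δm/m)² = (1×0.0175)² = 0.000306;  (2·δv/v)² = (2×0.0402)² = 0.00646
δK/K = √(0.00677) = 0.0823

0.0823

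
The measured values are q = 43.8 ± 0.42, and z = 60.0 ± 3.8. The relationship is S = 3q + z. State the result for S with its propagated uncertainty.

Sums and differences: (δS)² = Σ (cᵢ δxᵢ)².
  (3·δq)² = 1.59;  (δz)² = 14.4
δS = √(16.0) = 4.00
S = 191.

191 ± 4.00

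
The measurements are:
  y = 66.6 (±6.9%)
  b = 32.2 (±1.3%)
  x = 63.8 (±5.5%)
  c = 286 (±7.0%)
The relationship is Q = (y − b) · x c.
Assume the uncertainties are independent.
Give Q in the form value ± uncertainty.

(6.28 ± 1.01) × 10^5

Let u = y − b = 34.4. δu = √(δy² + δb²) = √(21.1 + 0.175) = 4.61, so δu/u = 0.134.
Q is then a monomial in u, x, c:
δQ/Q = √((δu/u)² + (1·δx/x)² + (1·δc/c)²) = √(0.0180 + 0.00302 + 0.00490) = 0.161
Q = 6.28e+05, so δQ = 0.161 × 6.28e+05 = 1.01e+05.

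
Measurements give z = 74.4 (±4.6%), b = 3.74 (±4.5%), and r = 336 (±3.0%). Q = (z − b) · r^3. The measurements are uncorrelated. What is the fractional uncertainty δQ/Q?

Let u = z − b = 70.7. δu = √(δz² + δb²) = √(11.7 + 0.0283) = 3.43, so δu/u = 0.0485.
Q is then a monomial in u, r:
δQ/Q = √((δu/u)² + (3·δr/r)²) = √(0.00235 + 0.00810) = 0.102

0.102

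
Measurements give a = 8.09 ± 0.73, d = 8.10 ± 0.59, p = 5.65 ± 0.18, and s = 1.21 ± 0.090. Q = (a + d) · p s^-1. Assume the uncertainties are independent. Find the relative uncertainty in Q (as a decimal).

Let u = a + d = 16.2. δu = √(δa² + δd²) = √(0.533 + 0.348) = 0.939, so δu/u = 0.0580.
Q is then a monomial in u, p, s:
δQ/Q = √((δu/u)² + (1·δp/p)² + (-1·δs/s)²) = √(0.00336 + 0.00101 + 0.00553) = 0.0995

0.0995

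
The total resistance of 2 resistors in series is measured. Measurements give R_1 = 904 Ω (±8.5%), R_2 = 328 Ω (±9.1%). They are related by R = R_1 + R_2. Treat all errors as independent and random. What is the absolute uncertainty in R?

Absolute uncertainties add in quadrature for a linear combination:
  (δR_1)² = 5900;  (δR_2)² = 891
δR = √(6800) = 82.4 Ω

82.4 Ω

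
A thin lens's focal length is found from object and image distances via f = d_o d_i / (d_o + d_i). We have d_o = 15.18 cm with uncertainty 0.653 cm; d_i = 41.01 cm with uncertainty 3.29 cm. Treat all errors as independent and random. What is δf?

∂f/∂d_o = (d_i/(d_o+d_i))² = 0.533;  ∂f/∂d_i = (d_o/(d_o+d_i))² = 0.0730
δf = √((∂f/∂d_o · δd_o)² + (∂f/∂d_i · δd_i)²) = √(0.121 + 0.0577) = 0.423 cm

0.423 cm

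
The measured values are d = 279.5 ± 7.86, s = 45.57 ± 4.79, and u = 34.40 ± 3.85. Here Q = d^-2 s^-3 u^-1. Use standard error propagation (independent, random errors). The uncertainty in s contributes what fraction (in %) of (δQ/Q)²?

(δQ/Q)² = (-2·δd/d)² + (-3·δs/s)² + (-1·δu/u)²
  d term: (-2×0.0281)² = 0.00316
  s term: (-3×0.105)² = 0.0994
  u term: (-1×0.112)² = 0.0125
Total = 0.115. Share from s = 0.0994/0.115 = 0.864.

86.4%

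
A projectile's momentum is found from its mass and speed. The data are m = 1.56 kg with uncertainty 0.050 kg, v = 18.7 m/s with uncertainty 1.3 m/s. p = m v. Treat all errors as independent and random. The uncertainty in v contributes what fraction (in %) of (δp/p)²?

82.5%

(δp/p)² = (1·δm/m)² + (1·δv/v)²
  m term: (1×0.0321)² = 0.00103
  v term: (1×0.0695)² = 0.00483
Total = 0.00586. Share from v = 0.00483/0.00586 = 0.825.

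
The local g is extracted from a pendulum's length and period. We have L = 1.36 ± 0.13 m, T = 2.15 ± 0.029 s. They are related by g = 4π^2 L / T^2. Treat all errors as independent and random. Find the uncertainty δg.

Each factor contributes (exponent × relative error)² to (δg/g)²:
  (1·δL/L)² = (1×0.0956)² = 0.00914;  (-2·δT/T)² = (-2×0.0135)² = 0.000728
δg/g = √(0.00986) = 0.0993
g = 11.6 m/s^2, so δg = 0.0993 × 11.6 = 1.15 m/s^2.

1.15 m/s^2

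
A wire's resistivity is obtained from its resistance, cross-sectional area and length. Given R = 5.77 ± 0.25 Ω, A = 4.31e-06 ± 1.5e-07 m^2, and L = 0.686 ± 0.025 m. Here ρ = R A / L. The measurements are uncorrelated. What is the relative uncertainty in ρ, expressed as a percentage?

6.65%

Products/powers → add relative errors in quadrature, weighted by exponent:
  (1·δR/R)² = (1×0.0433)² = 0.00188;  (1·δA/A)² = (1×0.0348)² = 0.00121;  (-1·δL/L)² = (-1×0.0364)² = 0.00133
δρ/ρ = √(0.00442) = 0.0665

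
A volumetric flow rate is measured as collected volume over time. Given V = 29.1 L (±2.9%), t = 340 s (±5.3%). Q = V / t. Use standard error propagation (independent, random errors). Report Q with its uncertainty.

Since Q is a product/quotient, work with relative uncertainties:
  (1·δV/V)² = (1×0.0290)² = 0.000841;  (-1·δt/t)² = (-1×0.0530)² = 0.00281
δQ/Q = √(0.00365) = 0.0604
Q = 0.0856 L/s, so δQ = 0.0604 × 0.0856 = 0.00517 L/s.

0.0856 ± 0.00517 L/s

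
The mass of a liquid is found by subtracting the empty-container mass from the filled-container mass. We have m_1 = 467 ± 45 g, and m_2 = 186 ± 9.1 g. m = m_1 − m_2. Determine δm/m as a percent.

16.3%

Sums and differences: (δm)² = Σ (cᵢ δxᵢ)².
  (δm_1)² = 2020;  (δm_2)² = 82.8
δm = √(2110) = 45.9 g
m = 281 g, so δm/m = 45.9/281 = 0.163.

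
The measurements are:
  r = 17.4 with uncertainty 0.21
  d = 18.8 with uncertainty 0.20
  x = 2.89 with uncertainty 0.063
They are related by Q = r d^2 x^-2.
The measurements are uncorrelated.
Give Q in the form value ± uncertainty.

736 ± 36.8

Q is a product of powers, so relative uncertainties combine in quadrature:
  (1·δr/r)² = (1×0.0121)² = 0.000146;  (2·δd/d)² = (2×0.0106)² = 0.000453;  (-2·δx/x)² = (-2×0.0218)² = 0.00190
δQ/Q = √(0.00250) = 0.0500
Q = 736, so δQ = 0.0500 × 736 = 36.8.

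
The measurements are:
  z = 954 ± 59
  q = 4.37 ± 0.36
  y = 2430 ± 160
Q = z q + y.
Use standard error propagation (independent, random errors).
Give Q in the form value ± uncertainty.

Let p = z·q = 4170. δp/p = √((1·δz/z)² + (1·δq/q)²) = √(0.00382 + 0.00679) = 0.103, so δp = 429.
Q = p + y: δQ = √(δp² + δy²) = √(1.84e+05 + 25600) = 458
Q = 6600.

6600 ± 458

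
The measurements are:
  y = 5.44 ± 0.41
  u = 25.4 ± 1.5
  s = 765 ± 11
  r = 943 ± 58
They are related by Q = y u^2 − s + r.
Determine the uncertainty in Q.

Let p = y·u^2 = 3510. δp/p = √((1·δy/y)² + (2·δu/u)²) = √(0.00568 + 0.0140) = 0.140, so δp = 492.
Q = p − s + r: δQ = √(δp² + δs² + δr²) = √(2.42e+05 + 121 + 3360) = 495

495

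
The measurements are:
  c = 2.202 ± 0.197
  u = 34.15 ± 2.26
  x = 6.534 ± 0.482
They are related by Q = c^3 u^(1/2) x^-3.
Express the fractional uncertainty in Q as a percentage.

Since Q is a product/quotient, work with relative uncertainties:
  (3·δc/c)² = (3×0.0895)² = 0.0720;  (½·δu/u)² = (0.5×0.0662)² = 0.00109;  (-3·δx/x)² = (-3×0.0738)² = 0.0490
δQ/Q = √(0.122) = 0.349

34.9%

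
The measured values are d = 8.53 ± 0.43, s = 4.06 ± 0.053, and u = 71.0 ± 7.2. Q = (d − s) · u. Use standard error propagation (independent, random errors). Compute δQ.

44.5

Let w = d − s = 4.47. δw = √(δd² + δs²) = √(0.185 + 0.00281) = 0.433, so δw/w = 0.0969.
Q is then a monomial in w, u:
δQ/Q = √((δw/w)² + (1·δu/u)²) = √(0.00939 + 0.0103) = 0.140
Q = 317, so δQ = 0.140 × 317 = 44.5.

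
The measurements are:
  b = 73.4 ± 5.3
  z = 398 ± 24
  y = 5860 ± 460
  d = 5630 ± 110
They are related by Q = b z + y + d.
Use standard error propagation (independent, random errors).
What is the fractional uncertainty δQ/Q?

0.0685

Let p = b·z = 29200. δp/p = √((1·δb/b)² + (1·δz/z)²) = √(0.00521 + 0.00364) = 0.0941, so δp = 2750.
Q = p + y + d: δQ = √(δp² + δy² + δd²) = √(7.55e+06 + 2.12e+05 + 12100) = 2790
Q = 40700, so δQ/Q = 2790/40700 = 0.0685.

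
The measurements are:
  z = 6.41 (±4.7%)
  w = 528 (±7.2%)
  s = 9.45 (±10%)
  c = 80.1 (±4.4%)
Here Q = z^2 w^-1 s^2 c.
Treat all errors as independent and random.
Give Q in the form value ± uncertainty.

557 ± 132

Relative error in a monomial: (δQ/Q)² = Σ (nᵢ · δxᵢ/xᵢ)².
  (2·δz/z)² = (2×0.0470)² = 0.00884;  (-1·δw/w)² = (-1×0.0720)² = 0.00518;  (2·δs/s)² = (2×0.100)² = 0.0400;  (1·δc/c)² = (1×0.0440)² = 0.00194
δQ/Q = √(0.0560) = 0.237
Q = 557, so δQ = 0.237 × 557 = 132.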